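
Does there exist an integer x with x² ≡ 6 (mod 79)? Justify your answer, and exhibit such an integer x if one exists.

Apply Euler's criterion with the prime 79: 6 is a quadratic residue iff 6^39 ≡ 1 (mod 79), and a non-residue iff it is ≡ −1.
Squaring successively (mod 79): 6^2 = 36 ≡ 36; 6^4 ≡ 36² = 1296 ≡ 32; 6^8 ≡ 32² = 1024 ≡ 76; 6^16 ≡ 76² = 5776 ≡ 9; 6^32 ≡ 9² = 81 ≡ 2.
Since 39 = 32 + 4 + 2 + 1, 6^39 ≡ 2 · 32 · 36 · 6; multiplying out mod 79: 2·32 = 64 ≡ 64, then 64·36 = 2304 ≡ 13, then 13·6 = 78 ≡ 78. Thus 6^39 ≡ 78 ≡ −1 (mod 79).
The value −1 means 6 is a non-residue modulo 79, so x² ≡ 6 (mod 79) is impossible.

No, no such integer exists.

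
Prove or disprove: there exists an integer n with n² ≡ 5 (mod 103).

103 is prime, so by Euler's criterion 5 is a square mod 103 iff 5^((103−1)/2) = 5^51 ≡ 1 (mod 103).
Repeated squaring mod 103: 5^2 = 25 ≡ 25; 5^4 ≡ 25² = 625 ≡ 7; 5^8 ≡ 7² = 49 ≡ 49; 5^16 ≡ 49² = 2401 ≡ 32; 5^32 ≡ 32² = 1024 ≡ 97.
Since 51 = 32 + 16 + 2 + 1, 5^51 ≡ 97 · 32 · 25 · 5; multiplying out mod 103: 97·32 = 3104 ≡ 14, then 14·25 = 350 ≡ 41, then 41·5 = 205 ≡ 102. Thus 5^51 ≡ 102 ≡ −1 (mod 103).
The value −1 means 5 is a non-residue modulo 103, so n² ≡ 5 (mod 103) is impossible.

There is no such integer.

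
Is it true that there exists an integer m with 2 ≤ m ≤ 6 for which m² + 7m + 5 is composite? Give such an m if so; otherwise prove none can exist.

m = 5

At m = 5: 5² + 7·5 + 5 = 65 = 5·13, which is composite.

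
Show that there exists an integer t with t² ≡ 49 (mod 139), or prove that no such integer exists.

t = 132

Take t = 132. Then 132² = 17424 = 125·139 + 49, so 132² ≡ 49 (mod 139).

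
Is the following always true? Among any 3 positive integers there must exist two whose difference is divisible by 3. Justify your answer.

Try 3 consecutive integers, 13, 14, 15. Their remainders mod 3 are 1, 2, 0 — pairwise different, as any 3 ≤ 3 consecutive integers have distinct residues.
Any two of them differ by at most 2 < 3 and by at least 1, so no difference is a multiple of 3.

No, the set {13, 14, 15} is a counterexample.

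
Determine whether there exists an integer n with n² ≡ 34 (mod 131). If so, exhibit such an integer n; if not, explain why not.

Take n = 77. Then 77² = 5929 = 45·131 + 34, so 77² ≡ 34 (mod 131).

n = 77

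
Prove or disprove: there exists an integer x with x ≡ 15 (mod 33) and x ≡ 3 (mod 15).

gcd(33, 15) = 3. A simultaneous solution exists iff 15 ≡ 3 (mod 3); here 15 mod 3 = 0 = 3 mod 3, so it does.
List candidates x ≡ 15 (mod 33): 15, 48. Modulo 15 these are 0, 3; 48 gives 3 as required.
Verify: 48 = 1·33 + 15 and 48 = 3·15 + 3. ✓

x = 48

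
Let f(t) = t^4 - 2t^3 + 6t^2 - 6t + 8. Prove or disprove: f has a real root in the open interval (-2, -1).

f has no root in that interval.

f(-2) = 76 and f(-1) = 23, both positive, so a sign-change argument is unavailable; we show f keeps this sign on the whole interval.
Substitute t = -1 − u, where 0 < u < 1 on the interval. Expanding, f(-1 − u) = u^4 + 6u^3 + 18u^2 + 28u + 23.
The nonzero coefficients here are all positive, so for u > 0 every term is positive (or zero), and the constant term 23 is strictly positive.
So f is strictly positive on (-2, -1); no root exists in the interval.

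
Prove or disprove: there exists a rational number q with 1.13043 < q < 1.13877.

q = 17/15

Multiplying by 15: 15·1.13043 = 16.95645 and 15·1.13877 = 17.08155, so the integer 17 lies strictly between them.
So q = 17/15 works: it is a ratio of integers, and dividing 15·1.13043 < 17 < 15·1.13877 through by 15 gives 1.13043 < 17/15 < 1.13877.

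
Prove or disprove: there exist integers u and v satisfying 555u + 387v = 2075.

There are no such integers.

gcd(555, 387) = 3, so every integer of the form 555u + 387v is a multiple of 3.
But 2075 = 3·691 + 2, so 3 ∤ 2075.
So the equation is unsolvable over ℤ.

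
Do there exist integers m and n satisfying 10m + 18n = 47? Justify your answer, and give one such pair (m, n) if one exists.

Both 10 and 18 are divisible by gcd(10, 18) = 2, hence so is any combination 10m + 18n.
But 47 is not a multiple of 2 (it leaves remainder 1).
Therefore 10m + 18n = 47 has no solution in integers.

No, no such integers exist.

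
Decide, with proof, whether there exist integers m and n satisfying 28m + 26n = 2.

m = 1, n = -1

Since gcd(28, 26) = 2 and 2 = 2·1, Bézout's identity guarantees a solution.
Dividing through by 2 reduces the equation to 14m + 13n = 1.
Euclidean algorithm: 14 = 1·13 + 1, 13 = 13·1 + 0.
Working back up the chain: 1 = 14 − 1·13. So 14·1 + 13·(-1) = 1.
So (m, n) = (1, -1) is a solution.
Check: 28·1 + 26·(-1) = 28 − 26 = 2. ✓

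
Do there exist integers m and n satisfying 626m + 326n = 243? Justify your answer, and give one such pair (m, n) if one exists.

There are no such integers.

Both 626 and 326 are divisible by gcd(626, 326) = 2, hence so is any combination 626m + 326n.
But 243 is not a multiple of 2 (it leaves remainder 1).
So the equation is unsolvable over ℤ.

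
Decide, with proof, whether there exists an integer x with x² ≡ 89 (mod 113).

Apply Euler's criterion with the prime 113: 89 is a quadratic residue iff 89^56 ≡ 1 (mod 113), and a non-residue iff it is ≡ −1.
Repeated squaring mod 113: 89^2 = 7921 ≡ 11; 89^4 ≡ 11² = 121 ≡ 8; 89^8 ≡ 8² = 64 ≡ 64; 89^16 ≡ 64² = 4096 ≡ 28; 89^32 ≡ 28² = 784 ≡ 106.
Since 56 = 32 + 16 + 8, 89^56 ≡ 106 · 28 · 64; multiplying out mod 113: 106·28 = 2968 ≡ 30, then 30·64 = 1920 ≡ 112. Thus 89^56 ≡ 112 ≡ −1 (mod 113).
The value −1 means 89 is a non-residue modulo 113, so x² ≡ 89 (mod 113) is impossible.

There is no such integer.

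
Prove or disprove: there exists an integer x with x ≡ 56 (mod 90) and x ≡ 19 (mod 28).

gcd(90, 28) = 2. If x ≡ 56 (mod 90) and x ≡ 19 (mod 28), then x ≡ 56 (mod 2) and x ≡ 19 (mod 2).
These are incompatible: 56 − 19 = 37 is not divisible by 2.
Hence the system has no solution.

No such integer exists.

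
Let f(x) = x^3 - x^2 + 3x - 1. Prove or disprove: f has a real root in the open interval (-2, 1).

Yes, f has a root in the interval.

f(-2) = -19 and f(1) = 2, which have opposite signs.
f is continuous everywhere (it is a polynomial), in particular on [-2, 1].
By the Intermediate Value Theorem, f takes the value 0 somewhere in the open interval.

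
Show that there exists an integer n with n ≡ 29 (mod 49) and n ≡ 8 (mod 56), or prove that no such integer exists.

The moduli are not coprime: gcd(49, 56) = 7. Compatibility requires 7 ∣ (8 − 29) = -21, which holds, so solutions exist.
The integers ≡ 29 (mod 49) are 29, 78, 127, 176, …; their remainders mod 56 are 29, 22, 15, 8, so n = 176 is the first that is ≡ 8 (mod 56).
Indeed 176 ≡ 29 (mod 49) and 176 ≡ 8 (mod 56).

n = 176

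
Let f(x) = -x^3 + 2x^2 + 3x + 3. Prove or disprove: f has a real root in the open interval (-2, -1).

f(-2) = 13 and f(-1) = 3, both positive, so a sign-change argument is unavailable; we show f keeps this sign on the whole interval.
Shift to the endpoint -1: with x = -1 − u (0 < u < 1), one computes f(-1 − u) = u^3 + 5u^2 + 4u + 3.
All 4 nonzero coefficients of this polynomial in u are positive; hence for u > 0 the value is a sum of positive terms (the constant 3 among them).
So f is strictly positive on (-2, -1); no root exists in the interval.

f has no root in that interval.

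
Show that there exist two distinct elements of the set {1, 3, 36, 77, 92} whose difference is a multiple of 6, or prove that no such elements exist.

Residues mod 6: 1↦1, 3↦3, 36↦0, 77↦5, 92↦2.
All 5 residues are distinct, so no two elements differ by a multiple of 6.

No, no such pair exists.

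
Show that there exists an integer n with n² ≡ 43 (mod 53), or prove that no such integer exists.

n = 19

Take n = 19. Then 19² = 361 = 6·53 + 43, so 19² ≡ 43 (mod 53).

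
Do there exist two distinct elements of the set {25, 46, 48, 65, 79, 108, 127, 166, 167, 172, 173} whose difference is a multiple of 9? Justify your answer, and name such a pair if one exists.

The pair (25, 79) works.

Reduce each element mod 9: 25↦7, 46↦1, 48↦3, 65↦2, 79↦7, 108↦0, 127↦1, 166↦4, 167↦5, 172↦1, 173↦2. The residue 7 repeats (at 25 and 79), and 79 − 25 = 54 = 6·9.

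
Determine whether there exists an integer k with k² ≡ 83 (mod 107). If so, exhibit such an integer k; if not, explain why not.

k = 61

k = 61 works: 61² = 3721, and 3721 − 83 = 3638 = 34·107.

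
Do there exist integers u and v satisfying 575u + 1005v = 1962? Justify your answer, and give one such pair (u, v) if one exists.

gcd(575, 1005) = 5, so every integer of the form 575u + 1005v is a multiple of 5.
But 1962 is not a multiple of 5 (it leaves remainder 2).
Therefore 575u + 1005v = 1962 has no solution in integers.

There are no such integers.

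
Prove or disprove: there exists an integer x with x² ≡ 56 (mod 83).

There is no such integer.

Apply Euler's criterion with the prime 83: 56 is a quadratic residue iff 56^41 ≡ 1 (mod 83), and a non-residue iff it is ≡ −1.
Repeated squaring mod 83: 56^2 = 3136 ≡ 65; 56^4 ≡ 65² = 4225 ≡ 75; 56^8 ≡ 75² = 5625 ≡ 64; 56^16 ≡ 64² = 4096 ≡ 29; 56^32 ≡ 29² = 841 ≡ 11.
Since 41 = 32 + 8 + 1, 56^41 ≡ 11 · 64 · 56; multiplying out mod 83: 11·64 = 704 ≡ 40, then 40·56 = 2240 ≡ 82. Thus 56^41 ≡ 82 ≡ −1 (mod 83).
The value −1 means 56 is a non-residue modulo 83, so x² ≡ 56 (mod 83) is impossible.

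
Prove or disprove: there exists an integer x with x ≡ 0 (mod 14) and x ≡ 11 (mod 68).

Both moduli are multiples of 2 = gcd(14, 68), so any solution would satisfy x ≡ 0 and x ≡ 11 modulo 2 simultaneously.
However 0 ≡ 0 and 11 ≡ 1 (mod 2), and 0 ≠ 1.
So no integer satisfies both congruences.

No such integer exists.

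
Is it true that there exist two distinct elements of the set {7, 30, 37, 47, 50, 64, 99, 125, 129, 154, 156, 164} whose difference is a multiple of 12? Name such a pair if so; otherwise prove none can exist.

Residues mod 12: 7↦7, 30↦6, 37↦1, 47↦11, 50↦2, 64↦4, 99↦3, 125↦5, 129↦9, 154↦10, 156↦0, 164↦8.
These 12 residues are pairwise different, hence no difference of two elements is divisible by 12.

No, no such pair exists.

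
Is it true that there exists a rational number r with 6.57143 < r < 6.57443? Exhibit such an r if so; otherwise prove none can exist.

Look for a denominator N such that an integer falls strictly between N·6.57143 and N·6.57443. N = 54 works: 54·6.57143 = 354.85722 < 355 < 355.01922 = 54·6.57443.
Dividing back, 6.57143 < 355/54 < 6.57443, and 355/54 is rational.

r = 355/54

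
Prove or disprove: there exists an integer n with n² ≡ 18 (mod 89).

n = 14

n = 14 works: 14² = 196, and 196 − 18 = 178 = 2·89.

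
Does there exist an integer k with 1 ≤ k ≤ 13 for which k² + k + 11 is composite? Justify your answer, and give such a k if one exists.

k = 10

At k = 10: 10² + 10 + 11 = 121 = 11·11, which is composite.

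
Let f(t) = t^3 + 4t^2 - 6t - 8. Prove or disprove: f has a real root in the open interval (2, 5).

f(2) = 4 and f(5) = 187, both positive, so a sign-change argument is unavailable; we show f keeps this sign on the whole interval.
Shift to the endpoint 2: with t = 2 + u (0 < u < 3), one computes f(2 + u) = u^3 + 10u^2 + 22u + 4.
The nonzero coefficients here are all positive, so for u > 0 every term is positive (or zero), and the constant term 4 is strictly positive.
Therefore f(t) > 0 throughout (2, 5), and f has no zero there.

No.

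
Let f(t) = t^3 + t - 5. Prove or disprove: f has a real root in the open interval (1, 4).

Yes, f has a root in the interval.

f(1) = -3 and f(4) = 63, which have opposite signs.
f is continuous everywhere (it is a polynomial), in particular on [1, 4].
By the Intermediate Value Theorem, f takes the value 0 somewhere in the open interval.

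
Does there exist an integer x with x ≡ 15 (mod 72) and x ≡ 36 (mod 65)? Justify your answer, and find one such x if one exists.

x = 231

The moduli 72 and 65 are coprime, so by the Chinese Remainder Theorem a unique solution modulo 4680 exists.
Any solution of the first congruence is x = 15 + 72t; substituting into the second, 72t ≡ 36 − 15 ≡ 21 (mod 65).
72 ≡ 7 (mod 65), so this reads 7t ≡ 21 (mod 65). Since 7·28 = 196 = 3·65 + 1, the inverse of 7 mod 65 is 28.
Multiplying by 28: t ≡ 28·21 = 588 ≡ 3 (mod 65).
With t = 3: x = 15 + 72·3 = 231.
Check: 231 mod 72 = 15, 231 mod 65 = 36. ✓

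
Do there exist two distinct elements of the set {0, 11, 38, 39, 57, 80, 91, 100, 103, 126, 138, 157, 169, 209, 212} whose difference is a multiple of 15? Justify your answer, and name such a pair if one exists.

Two integers differ by a multiple of 15 exactly when they have the same residue mod 15. The residues are 0↦0, 11↦11, 38↦8, 39↦9, 57↦12, 80↦5, 91↦1, 100↦10, 103↦13, 126↦6, 138↦3, 157↦7, 169↦4, 209↦14, 212↦2.
These 15 residues are pairwise different, hence no difference of two elements is divisible by 15.

There is no such pair.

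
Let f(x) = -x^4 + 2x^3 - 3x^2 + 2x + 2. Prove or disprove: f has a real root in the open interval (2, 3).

f has no root in that interval.

The endpoint values f(2) = -6 and f(3) = -46 are both negative. Claim: f(x) < 0 for every x in (2, 3).
Shift to the endpoint 2: with x = 2 + u (0 < u < 1), one computes f(2 + u) = -u^4 - 6u^3 - 15u^2 - 18u - 6.
The nonzero coefficients here are all negative, so for u > 0 every term is negative (or zero), and the constant term -6 is strictly negative.
Therefore f(x) < 0 throughout (2, 3), and f has no zero there.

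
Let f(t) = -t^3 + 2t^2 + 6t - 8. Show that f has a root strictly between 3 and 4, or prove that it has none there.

f(3) = 1 and f(4) = -16, which have opposite signs.
As a polynomial, f is continuous on every closed interval.
By the Intermediate Value Theorem, f takes the value 0 somewhere in the open interval.

Such a root exists.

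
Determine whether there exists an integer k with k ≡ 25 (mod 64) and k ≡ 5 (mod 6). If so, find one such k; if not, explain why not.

Here gcd(64, 6) = 2, and both 25 and 5 leave remainder 1 mod 2, so the system is consistent.
Step through k = 25, 25 + 64, 25 + 2·64, …: the values 25, 89 reduce mod 6 to 1, 5. The value 89 hits 5.
Indeed 89 ≡ 25 (mod 64) and 89 ≡ 5 (mod 6).

k = 89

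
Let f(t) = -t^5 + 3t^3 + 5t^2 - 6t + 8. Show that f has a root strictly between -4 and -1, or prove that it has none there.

The endpoint values f(-4) = 944 and f(-1) = 17 are both positive. Claim: f(t) > 0 for every t in (-4, -1).
Substitute t = -1 − u, where 0 < u < 3 on the interval. Expanding, f(-1 − u) = u^5 + 5u^4 + 7u^3 + 6u^2 + 12u + 17.
All 6 nonzero coefficients of this polynomial in u are positive; hence for u > 0 the value is a sum of positive terms (the constant 17 among them).
Therefore f(t) > 0 throughout (-4, -1), and f has no zero there.

f has no root in that interval.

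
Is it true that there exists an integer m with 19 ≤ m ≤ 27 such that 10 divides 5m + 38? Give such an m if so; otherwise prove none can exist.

The values of 5m + 38 for m = 19, 20, …, 27 are 133, 138, 143, 148, 153, 158, 163, 168, 173; reduced mod 10 these are 3, 8, 3, 8, 3, 8, 3, 8, 3.
Since 0 is absent from this list, 10 ∤ 5m + 38 for every m with 19 ≤ m ≤ 27.

No such integer m in that range exists.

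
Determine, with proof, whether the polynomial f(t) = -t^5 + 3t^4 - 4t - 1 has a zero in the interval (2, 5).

Yes, f has a root in the interval.

f(2) = 7 and f(5) = -1271, which have opposite signs.
Since f is a polynomial it is continuous on [2, 5].
By the Intermediate Value Theorem f must vanish at some point of (2, 5).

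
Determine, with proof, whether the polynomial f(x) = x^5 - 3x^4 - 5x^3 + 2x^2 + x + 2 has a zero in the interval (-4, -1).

f(-4) = -1442 and f(-1) = 4, which have opposite signs.
f is continuous everywhere (it is a polynomial), in particular on [-4, -1].
By the Intermediate Value Theorem, f takes the value 0 somewhere in the open interval.

Yes, f has a root in the interval.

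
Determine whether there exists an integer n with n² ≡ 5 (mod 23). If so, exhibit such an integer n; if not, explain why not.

23 is prime, so by Euler's criterion 5 is a square mod 23 iff 5^((23−1)/2) = 5^11 ≡ 1 (mod 23).
Squaring successively (mod 23): 5^2 = 25 ≡ 2; 5^4 ≡ 2² = 4 ≡ 4; 5^8 ≡ 4² = 16 ≡ 16.
Since 11 = 8 + 2 + 1, 5^11 ≡ 16 · 2 · 5; multiplying out mod 23: 16·2 = 32 ≡ 9, then 9·5 = 45 ≡ 22. Thus 5^11 ≡ 22 ≡ −1 (mod 23).
The value −1 means 5 is a non-residue modulo 23, so n² ≡ 5 (mod 23) is impossible.

No such integer exists.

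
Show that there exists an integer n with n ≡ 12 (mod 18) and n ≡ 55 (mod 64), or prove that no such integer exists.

Reduce both congruences modulo 2, which divides 18 and 64: they say n ≡ 12 (mod 2) and n ≡ 55 (mod 2).
However 12 ≡ 0 and 55 ≡ 1 (mod 2), and 0 ≠ 1.
So no integer satisfies both congruences.

No such integer exists.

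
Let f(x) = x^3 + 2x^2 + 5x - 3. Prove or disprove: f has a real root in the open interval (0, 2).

f(0) = -3 and f(2) = 23, which have opposite signs.
f is continuous everywhere (it is a polynomial), in particular on [0, 2].
By the Intermediate Value Theorem, f takes the value 0 somewhere in the open interval.

Yes, f has a root in the interval.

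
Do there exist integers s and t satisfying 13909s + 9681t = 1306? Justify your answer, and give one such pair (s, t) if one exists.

No such integers exist.

gcd(13909, 9681) = 7, so every integer of the form 13909s + 9681t is a multiple of 7.
But 1306 is not a multiple of 7 (it leaves remainder 4).
Hence no integers s, t satisfy the equation.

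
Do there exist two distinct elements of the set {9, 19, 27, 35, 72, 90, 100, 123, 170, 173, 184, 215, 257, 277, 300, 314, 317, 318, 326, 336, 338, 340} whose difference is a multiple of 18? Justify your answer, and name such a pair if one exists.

Reduce each element mod 18: 9↦9, 19↦1, 27↦9, 35↦17, 72↦0, 90↦0, 100↦10, 123↦15, 170↦8, 173↦11, 184↦4, 215↦17, 257↦5, 277↦7, 300↦12, 314↦8, 317↦11, 318↦12, 326↦2, 336↦12, 338↦14, 340↦16. The residue 9 repeats (at 9 and 27), and 27 − 9 = 18 = 1·18.

9 and 27 are such a pair.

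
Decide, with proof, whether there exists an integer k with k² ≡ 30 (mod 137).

k = 116 works: 116² = 13456, and 13456 − 30 = 13426 = 98·137.

k = 116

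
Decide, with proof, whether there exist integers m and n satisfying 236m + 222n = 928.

Since gcd(236, 222) = 2 and 928 = 2·464, Bézout's identity guarantees a solution.
Dividing through by 2 reduces the equation to 118m + 111n = 464.
Run the Euclidean algorithm on 118 and 111: 118 = 1·111 + 7, 111 = 15·7 + 6, 7 = 1·6 + 1, 6 = 6·1 + 0.
Working back up the chain: 1 = 7 − 1·6 = 7 − (111 − 15·7) = −111 + 16·7 = −111 + 16·(118 − 1·111) = 16·118 − 17·111. So 118·16 + 111·(-17) = 1.
Times 464: 118·7424 + 111·(-7888) = 464, so (7424, -7888) solves it.
Shifting by a multiple of (111, −118) keeps it a solution: m = 7424 − 66·111 = 98, n = -7888 + 66·118 = -100.
Indeed 236·98 + 222·(-100) = 23128 − 22200 = 928.

m = 98, n = -100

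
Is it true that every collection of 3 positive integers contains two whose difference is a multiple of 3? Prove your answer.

No; for instance {10, 11, 12} is a counterexample.

Try 3 consecutive integers, 10, 11, 12. Their remainders mod 3 are 1, 2, 0 — pairwise different, as any 3 ≤ 3 consecutive integers have distinct residues.
No two share a residue, so no pair has difference divisible by 3; the claim fails for this set.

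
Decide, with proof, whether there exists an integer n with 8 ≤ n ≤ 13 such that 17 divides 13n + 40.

For n = 8, 9 the values 144, 157 are not multiples of 17. n = 10 works, since 13·10 + 40 = 170 = 10·17.

n = 10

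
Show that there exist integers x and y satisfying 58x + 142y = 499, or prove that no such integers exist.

Both 58 and 142 are divisible by gcd(58, 142) = 2, hence so is any combination 58x + 142y.
However 499 leaves remainder 1 on division by 2.
Hence no integers x, y satisfy the equation.

There are no such integers.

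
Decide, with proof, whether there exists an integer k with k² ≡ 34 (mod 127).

k = 62

Take k = 62. Then 62² = 3844 = 30·127 + 34, so 62² ≡ 34 (mod 127).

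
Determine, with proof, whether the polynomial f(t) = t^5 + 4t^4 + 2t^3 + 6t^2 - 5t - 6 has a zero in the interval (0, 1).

f(0) = -6 and f(1) = 2, which have opposite signs.
Since f is a polynomial it is continuous on [0, 1].
By the Intermediate Value Theorem, f takes the value 0 somewhere in the open interval.

Yes, f has a root in the interval.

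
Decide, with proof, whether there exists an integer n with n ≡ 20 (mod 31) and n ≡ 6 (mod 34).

The moduli 31 and 34 are coprime, so by the Chinese Remainder Theorem a unique solution modulo 1054 exists.
Any solution of the first congruence is n = 20 + 31t; substituting into the second, 31t ≡ 6 − 20 ≡ 20 (mod 34).
Note 31·11 = 341 ≡ 1 (mod 34) (as 341 − 1 = 10·34), so 31⁻¹ ≡ 11.
Multiplying by 11: t ≡ 11·20 = 220 ≡ 16 (mod 34).
With t = 16: n = 20 + 31·16 = 516.
Check: 516 mod 31 = 20, 516 mod 34 = 6. ✓

n = 516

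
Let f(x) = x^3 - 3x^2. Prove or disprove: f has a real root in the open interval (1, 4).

f(1) = -2 and f(4) = 16, which have opposite signs.
Since f is a polynomial it is continuous on [1, 4].
By the Intermediate Value Theorem f must vanish at some point of (1, 4).

Yes, f has a root in the interval.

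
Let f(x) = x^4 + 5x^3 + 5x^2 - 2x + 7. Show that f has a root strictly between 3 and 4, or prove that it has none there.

The endpoint values f(3) = 262 and f(4) = 655 are both positive. Claim: f(x) > 0 for every x in (3, 4).
Shift to the endpoint 3: with x = 3 + u (0 < u < 1), one computes f(3 + u) = u^4 + 17u^3 + 104u^2 + 271u + 262.
The nonzero coefficients here are all positive, so for u > 0 every term is positive (or zero), and the constant term 262 is strictly positive.
So f is strictly positive on (3, 4); no root exists in the interval.

No.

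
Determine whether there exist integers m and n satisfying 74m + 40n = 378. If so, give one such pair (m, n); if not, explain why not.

m = 17, n = -22

gcd(74, 40) = 2, and 2 divides 378, so integer solutions exist.
Dividing through by 2 reduces the equation to 37m + 20n = 189.
Euclidean algorithm: 37 = 1·20 + 17, 20 = 1·17 + 3, 17 = 5·3 + 2, 3 = 1·2 + 1, 2 = 2·1 + 0.
Working back up the chain: 1 = 3 − 1·2 = 3 − (17 − 5·3) = −17 + 6·3 = −17 + 6·(20 − 1·17) = 6·20 − 7·17 = 6·20 − 7·(37 − 1·20) = −7·37 + 13·20. So 37·(-7) + 20·13 = 1.
Times 189: 37·(-1323) + 20·2457 = 189, so (-1323, 2457) solves it.
Adding 67·20 to m and subtracting 67·37 from n gives the tidier solution (17, -22).
Indeed 74·17 + 40·(-22) = 1258 − 880 = 378.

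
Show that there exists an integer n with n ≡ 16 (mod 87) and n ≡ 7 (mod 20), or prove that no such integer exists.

n = 1147

Since 87 and 20 share no common factor, CRT says the pair of congruences has a solution (unique mod 1740).
Write n = 16 + 87t and require 16 + 87t ≡ 7 (mod 20), i.e. 87t ≡ 11 (mod 20).
87 ≡ 7 (mod 20), so this reads 7t ≡ 11 (mod 20). Note 7·3 = 21 ≡ 1 (mod 20) (as 21 − 1 = 1·20), so 7⁻¹ ≡ 3.
Multiplying by 3: t ≡ 3·11 = 33 ≡ 13 (mod 20).
With t = 13: n = 16 + 87·13 = 1147.
Indeed 1147 ≡ 16 (mod 87) and 1147 ≡ 7 (mod 20).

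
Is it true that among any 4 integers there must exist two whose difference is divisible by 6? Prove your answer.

No; for instance {15, 16, 17, 18} is a counterexample.

Consider the 4 integers 15, 16, 17, 18. They lie in distinct residue classes modulo 6, since 4 ≤ 6.
The differences between them range over 1, …, 3, none of which is divisible by 6.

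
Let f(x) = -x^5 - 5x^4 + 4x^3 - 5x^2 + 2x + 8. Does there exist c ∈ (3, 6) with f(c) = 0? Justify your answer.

No.

The endpoint values f(3) = -571 and f(6) = -13552 are both negative. Claim: f(x) < 0 for every x in (3, 6).
Shift to the endpoint 3: with x = 3 + u (0 < u < 3), one computes f(3 + u) = -u^5 - 20u^4 - 146u^3 - 509u^2 - 865u - 571.
The nonzero coefficients here are all negative, so for u > 0 every term is negative (or zero), and the constant term -571 is strictly negative.
Therefore f(x) < 0 throughout (3, 6), and f has no zero there.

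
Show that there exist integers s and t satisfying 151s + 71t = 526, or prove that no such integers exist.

151 and 71 are coprime, so 151s + 71t ranges over all of ℤ.
Euclidean algorithm: 151 = 2·71 + 9, 71 = 7·9 + 8, 9 = 1·8 + 1, 8 = 8·1 + 0.
Back-substituting, 1 = 9 − 1·8 = 9 − (71 − 7·9) = −71 + 8·9 = −71 + 8·(151 − 2·71) = 8·151 − 17·71; that is, 151·8 + 71·(-17) = 1.
Multiplying through by 526: s = 8·526 = 4208, t = (-17)·526 = -8942 is a solution.
Subtracting 59·71 from s and adding 59·151 to t gives the tidier solution (19, -33).
Check: 151·19 + 71·(-33) = 2869 − 2343 = 526. ✓

s = 19, t = -33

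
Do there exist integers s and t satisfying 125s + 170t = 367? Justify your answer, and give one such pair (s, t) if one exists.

There are no such integers.

gcd(125, 170) = 5, so every integer of the form 125s + 170t is a multiple of 5.
But 367 is not a multiple of 5 (it leaves remainder 2).
Hence no integers s, t satisfy the equation.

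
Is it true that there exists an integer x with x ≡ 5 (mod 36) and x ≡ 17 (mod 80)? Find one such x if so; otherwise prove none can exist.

x = 257

Here gcd(36, 80) = 4, and both 5 and 17 leave remainder 1 mod 4, so the system is consistent.
List candidates x ≡ 5 (mod 36): 5, 41, 77, 113, 149, 185, 221, 257. Modulo 80 these are 5, 41, 77, 33, 69, 25, 61, 17; 257 gives 17 as required.
Verify: 257 = 7·36 + 5 and 257 = 3·80 + 17. ✓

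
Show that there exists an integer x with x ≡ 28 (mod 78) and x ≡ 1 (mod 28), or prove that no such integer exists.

Both moduli are multiples of 2 = gcd(78, 28), so any solution would satisfy x ≡ 28 and x ≡ 1 modulo 2 simultaneously.
These are incompatible: 28 − 1 = 27 is not divisible by 2.
So no integer satisfies both congruences.

No, no such integer exists.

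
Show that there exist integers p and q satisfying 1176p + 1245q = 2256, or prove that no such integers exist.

p = 256, q = -240

gcd(1176, 1245) = 3, and 3 divides 2256, so integer solutions exist.
Dividing through by 3 reduces the equation to 392p + 415q = 752.
Euclidean algorithm: 415 = 1·392 + 23, 392 = 17·23 + 1, 23 = 23·1 + 0.
Back-substituting, 1 = 392 − 17·23 = 392 − 17·(415 − 1·392) = −17·415 + 18·392; that is, 392·18 + 415·(-17) = 1.
Multiplying through by 752: p = 18·752 = 13536, q = (-17)·752 = -12784 is a solution.
The general solution is p = 13536 + 415k, q = -12784 − 392k; taking k = -32 gives the smaller pair p = 256, q = -240.
Indeed 1176·256 + 1245·(-240) = 301056 − 298800 = 2256.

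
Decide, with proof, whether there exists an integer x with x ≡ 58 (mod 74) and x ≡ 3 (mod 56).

gcd(74, 56) = 2. If x ≡ 58 (mod 74) and x ≡ 3 (mod 56), then x ≡ 58 (mod 2) and x ≡ 3 (mod 2).
But 58 mod 2 = 0 while 3 mod 2 = 1, a contradiction.
So no integer satisfies both congruences.

No, no such integer exists.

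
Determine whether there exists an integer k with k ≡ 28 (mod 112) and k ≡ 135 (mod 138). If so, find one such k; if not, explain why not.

There is no such integer.

Both moduli are multiples of 2 = gcd(112, 138), so any solution would satisfy k ≡ 28 and k ≡ 135 modulo 2 simultaneously.
But 28 mod 2 = 0 while 135 mod 2 = 1, a contradiction.
Hence the system has no solution.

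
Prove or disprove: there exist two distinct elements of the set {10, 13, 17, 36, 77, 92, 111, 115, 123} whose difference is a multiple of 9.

No such pair exists.

Two integers differ by a multiple of 9 exactly when they have the same residue mod 9. The residues are 10↦1, 13↦4, 17↦8, 36↦0, 77↦5, 92↦2, 111↦3, 115↦7, 123↦6.
These 9 residues are pairwise different, hence no difference of two elements is divisible by 9.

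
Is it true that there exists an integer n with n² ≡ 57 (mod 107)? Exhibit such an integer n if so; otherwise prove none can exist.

Take n = 59. Then 59² = 3481 = 32·107 + 57, so 59² ≡ 57 (mod 107).

n = 59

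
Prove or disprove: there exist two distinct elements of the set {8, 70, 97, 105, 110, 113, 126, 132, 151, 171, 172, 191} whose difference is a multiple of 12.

Residues mod 12: 8↦8, 70↦10, 97↦1, 105↦9, 110↦2, 113↦5, 126↦6, 132↦0, 151↦7, 171↦3, 172↦4, 191↦11.
These 12 residues are pairwise different, hence no difference of two elements is divisible by 12.

No, no such pair exists.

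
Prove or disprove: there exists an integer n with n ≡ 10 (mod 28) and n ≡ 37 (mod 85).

n = 122

Since 28 and 85 share no common factor, CRT says the pair of congruences has a solution (unique mod 2380).
Any solution of the first congruence is n = 10 + 28t; substituting into the second, 28t ≡ 37 − 10 ≡ 27 (mod 85).
Since 28·82 = 2296 = 27·85 + 1, the inverse of 28 mod 85 is 82.
Multiplying by 82: t ≡ 82·27 = 2214 ≡ 4 (mod 85).
Taking t = 4 gives n = 10 + 28·4 = 122.
Indeed 122 ≡ 10 (mod 28) and 122 ≡ 37 (mod 85).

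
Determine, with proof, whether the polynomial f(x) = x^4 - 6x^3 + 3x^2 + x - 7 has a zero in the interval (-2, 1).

f(-2) = 67 and f(1) = -8, which have opposite signs.
Since f is a polynomial it is continuous on [-2, 1].
By the Intermediate Value Theorem, f takes the value 0 somewhere in the open interval.

Yes, f has a root in the interval.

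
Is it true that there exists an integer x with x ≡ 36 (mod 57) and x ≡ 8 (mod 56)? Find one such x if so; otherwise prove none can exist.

The moduli 57 and 56 are coprime, so by the Chinese Remainder Theorem a unique solution modulo 3192 exists.
Write x = 36 + 57t and require 36 + 57t ≡ 8 (mod 56), i.e. 57t ≡ 28 (mod 56).
57 ≡ 1 (mod 56), so this reads 1t ≡ 28 (mod 56). So t ≡ 28 (mod 56).
Taking t = 28 gives x = 36 + 57·28 = 1632.
Verify: 1632 = 28·57 + 36 and 1632 = 29·56 + 8. ✓

x = 1632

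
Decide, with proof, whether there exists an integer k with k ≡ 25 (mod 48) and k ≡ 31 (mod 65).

k = 2761

gcd(48, 65) = 1, so the Chinese Remainder Theorem guarantees exactly one residue class mod 3120 satisfying both.
Any solution of the first congruence is k = 25 + 48t; substituting into the second, 48t ≡ 31 − 25 ≡ 6 (mod 65).
To invert 48 modulo 65: 65 = 1·48 + 17, 48 = 2·17 + 14, 17 = 1·14 + 3, 14 = 4·3 + 2, 3 = 1·2 + 1, 2 = 2·1 + 0, and unwinding, 1 = 3 − 1·2 = 3 − (14 − 4·3) = −14 + 5·3 = −14 + 5·(17 − 1·14) = 5·17 − 6·14 = 5·17 − 6·(48 − 2·17) = −6·48 + 17·17 = −6·48 + 17·(65 − 1·48) = 17·65 − 23·48. Thus 48⁻¹ ≡ -23 ≡ 42 (mod 65).
Multiplying by 42: t ≡ 42·6 = 252 ≡ 57 (mod 65).
With t = 57: k = 25 + 48·57 = 2761.
Check: 2761 mod 48 = 25, 2761 mod 65 = 31. ✓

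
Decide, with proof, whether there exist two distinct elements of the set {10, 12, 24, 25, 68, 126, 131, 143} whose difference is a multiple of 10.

Residues mod 10: 10↦0, 12↦2, 24↦4, 25↦5, 68↦8, 126↦6, 131↦1, 143↦3.
No residue repeats among the 8 elements, so no pair has difference ≡ 0 (mod 10).

No, no such pair exists.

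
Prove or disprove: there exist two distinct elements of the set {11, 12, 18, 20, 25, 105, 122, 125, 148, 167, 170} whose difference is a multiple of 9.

11 mod 9 = 2 and 20 mod 9 = 2, so 20 − 11 = 9 = 1·9.

Yes: 11 and 20.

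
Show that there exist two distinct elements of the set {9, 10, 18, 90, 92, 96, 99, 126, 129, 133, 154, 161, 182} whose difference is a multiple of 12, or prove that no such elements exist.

Both 9 and 129 leave remainder 9 on division by 12; their difference 120 = 10·12 is a multiple of 12.

Yes: 9 and 129.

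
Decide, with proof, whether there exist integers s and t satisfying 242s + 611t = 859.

s = 304, t = -119

Since gcd(242, 611) = 1, every integer is an integer combination of 242 and 611.
Dividing repeatedly: 611 = 2·242 + 127, 242 = 1·127 + 115, 127 = 1·115 + 12, 115 = 9·12 + 7, 12 = 1·7 + 5, 7 = 1·5 + 2, 5 = 2·2 + 1, 2 = 2·1 + 0.
Unwinding: 1 = 5 − 2·2 = 5 − 2·(7 − 1·5) = −2·7 + 3·5 = −2·7 + 3·(12 − 1·7) = 3·12 − 5·7 = 3·12 − 5·(115 − 9·12) = −5·115 + 48·12 = −5·115 + 48·(127 − 1·115) = 48·127 − 53·115 = 48·127 − 53·(242 − 1·127) = −53·242 + 101·127 = −53·242 + 101·(611 − 2·242) = 101·611 − 255·242, i.e. 242·(-255) + 611·101 = 1.
Multiplying through by 859: s = (-255)·859 = -219045, t = 101·859 = 86759 is a solution.
Adding 359·611 to s and subtracting 359·242 from t gives the tidier solution (304, -119).
Check: 242·304 + 611·(-119) = 73568 − 72709 = 859. ✓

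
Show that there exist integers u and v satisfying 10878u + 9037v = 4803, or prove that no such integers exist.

Any value of 10878u + 9037v is a multiple of gcd(10878, 9037) = 7.
But 4803 is not a multiple of 7 (it leaves remainder 1).
Therefore 10878u + 9037v = 4803 has no solution in integers.

No such integers exist.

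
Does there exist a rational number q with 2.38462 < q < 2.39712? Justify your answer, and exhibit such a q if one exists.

q = 43/18

Scale by 18: the interval becomes (42.92316, 43.14816), which contains the integer 43.
Dividing back, 2.38462 < 43/18 < 2.39712, and 43/18 is rational.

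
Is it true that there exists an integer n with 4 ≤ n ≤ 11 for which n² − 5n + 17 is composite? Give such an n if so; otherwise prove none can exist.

The values for n = 4, 5, …, 11 are 13, 17, 23, 31, 41, 53, 67, 83, and each of these is prime.
So no value in the range makes the expression composite.

No, no such integer n in that range exists.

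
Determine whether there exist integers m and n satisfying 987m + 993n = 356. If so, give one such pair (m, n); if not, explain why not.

gcd(987, 993) = 3, so every integer of the form 987m + 993n is a multiple of 3.
But 356 = 3·118 + 2, so 3 ∤ 356.
So the equation is unsolvable over ℤ.

There are no such integers.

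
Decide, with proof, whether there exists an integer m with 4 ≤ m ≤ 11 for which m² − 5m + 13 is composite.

At m = 4: 4² − 5·4 + 13 = 9 = 3·3, which is composite.

m = 4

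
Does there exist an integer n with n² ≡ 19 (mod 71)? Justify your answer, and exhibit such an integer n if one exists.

n = 44 works: 44² = 1936, and 1936 − 19 = 1917 = 27·71.

n = 44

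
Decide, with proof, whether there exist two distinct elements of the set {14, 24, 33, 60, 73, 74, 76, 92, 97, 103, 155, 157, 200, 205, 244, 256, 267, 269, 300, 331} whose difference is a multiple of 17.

Yes: 14 and 269.

Reduce each element mod 17: 14↦14, 24↦7, 33↦16, 60↦9, 73↦5, 74↦6, 76↦8, 92↦7, 97↦12, 103↦1, 155↦2, 157↦4, 200↦13, 205↦1, 244↦6, 256↦1, 267↦12, 269↦14, 300↦11, 331↦8. The residue 14 repeats (at 14 and 269), and 269 − 14 = 255 = 15·17.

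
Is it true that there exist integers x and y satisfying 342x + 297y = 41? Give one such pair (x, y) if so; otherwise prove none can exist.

There are no such integers.

gcd(342, 297) = 9, so every integer of the form 342x + 297y is a multiple of 9.
However 41 leaves remainder 5 on division by 9.
So the equation is unsolvable over ℤ.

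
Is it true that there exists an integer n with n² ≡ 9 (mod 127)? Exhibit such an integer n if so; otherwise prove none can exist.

n = 124

Take n = 124. Then 124² = 15376 = 121·127 + 9, so 124² ≡ 9 (mod 127).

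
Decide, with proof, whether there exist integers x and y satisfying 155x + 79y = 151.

155 and 79 are coprime, so 155x + 79y ranges over all of ℤ.
Dividing repeatedly: 155 = 1·79 + 76, 79 = 1·76 + 3, 76 = 25·3 + 1, 3 = 3·1 + 0.
Back-substituting, 1 = 76 − 25·3 = 76 − 25·(79 − 1·76) = −25·79 + 26·76 = −25·79 + 26·(155 − 1·79) = 26·155 − 51·79; that is, 155·26 + 79·(-51) = 1.
Multiplying through by 151: x = 26·151 = 3926, y = (-51)·151 = -7701 is a solution.
Subtracting 49·79 from x and adding 49·155 to y gives the tidier solution (55, -106).
Indeed 155·55 + 79·(-106) = 8525 − 8374 = 151.

x = 55, y = -106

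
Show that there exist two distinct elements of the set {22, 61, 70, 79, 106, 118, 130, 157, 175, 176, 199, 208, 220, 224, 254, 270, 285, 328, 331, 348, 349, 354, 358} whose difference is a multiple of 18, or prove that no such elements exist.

Both 22 and 130 leave remainder 4 on division by 18; their difference 108 = 6·18 is a multiple of 18.

22 and 130 are such a pair.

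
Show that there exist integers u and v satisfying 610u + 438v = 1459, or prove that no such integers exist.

No, no such integers exist.

gcd(610, 438) = 2, so every integer of the form 610u + 438v is a multiple of 2.
However 1459 leaves remainder 1 on division by 2.
Hence no integers u, v satisfy the equation.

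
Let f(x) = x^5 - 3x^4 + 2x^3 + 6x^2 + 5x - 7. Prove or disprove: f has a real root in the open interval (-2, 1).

f(-2) = -89 and f(1) = 4, which have opposite signs.
f is continuous everywhere (it is a polynomial), in particular on [-2, 1].
By the Intermediate Value Theorem f must vanish at some point of (-2, 1).

Yes, f has a root in the interval.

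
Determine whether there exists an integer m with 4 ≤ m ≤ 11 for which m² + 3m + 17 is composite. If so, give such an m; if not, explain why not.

At m = 5: 5² + 3·5 + 17 = 57 = 3·19, which is composite.

m = 5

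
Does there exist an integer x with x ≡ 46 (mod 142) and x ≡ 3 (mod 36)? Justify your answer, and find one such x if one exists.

There is no such integer.

Reduce both congruences modulo 2, which divides 142 and 36: they say x ≡ 46 (mod 2) and x ≡ 3 (mod 2).
However 46 ≡ 0 and 3 ≡ 1 (mod 2), and 0 ≠ 1.
Therefore no such x exists.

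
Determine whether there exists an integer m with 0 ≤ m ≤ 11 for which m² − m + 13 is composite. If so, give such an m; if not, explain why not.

At m = 8: 8² − 8 + 13 = 69 = 3·23, which is composite.

m = 8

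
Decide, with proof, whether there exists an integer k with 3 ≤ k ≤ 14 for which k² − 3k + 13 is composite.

At k = 13: 13² − 3·13 + 13 = 143 = 11·13, which is composite.

k = 13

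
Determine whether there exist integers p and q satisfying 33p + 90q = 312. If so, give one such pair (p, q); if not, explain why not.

p = 4, q = 2

gcd(33, 90) = 3, and 3 divides 312, so integer solutions exist.
Dividing through by 3 reduces the equation to 11p + 30q = 104.
Dividing repeatedly: 30 = 2·11 + 8, 11 = 1·8 + 3, 8 = 2·3 + 2, 3 = 1·2 + 1, 2 = 2·1 + 0.
Working back up the chain: 1 = 3 − 1·2 = 3 − (8 − 2·3) = −8 + 3·3 = −8 + 3·(11 − 1·8) = 3·11 − 4·8 = 3·11 − 4·(30 − 2·11) = −4·30 + 11·11. So 11·11 + 30·(-4) = 1.
Multiplying through by 104: p = 11·104 = 1144, q = (-4)·104 = -416 is a solution.
Subtracting 38·30 from p and adding 38·11 to q gives the tidier solution (4, 2).
Check: 33·4 + 90·2 = 132 + 180 = 312. ✓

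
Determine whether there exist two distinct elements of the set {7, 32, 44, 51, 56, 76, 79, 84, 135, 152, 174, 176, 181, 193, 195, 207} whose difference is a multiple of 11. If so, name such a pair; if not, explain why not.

Both 7 and 51 leave remainder 7 on division by 11; their difference 44 = 4·11 is a multiple of 11.

Yes: 7 and 51.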